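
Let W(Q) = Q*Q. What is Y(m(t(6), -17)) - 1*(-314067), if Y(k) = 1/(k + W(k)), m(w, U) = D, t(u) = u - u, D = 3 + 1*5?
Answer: 22612825/72 ≈ 3.1407e+5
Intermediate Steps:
D = 8 (D = 3 + 5 = 8)
W(Q) = Q**2
t(u) = 0
m(w, U) = 8
Y(k) = 1/(k + k**2)
Y(m(t(6), -17)) - 1*(-314067) = 1/(8*(1 + 8)) - 1*(-314067) = (1/8)/9 + 314067 = (1/8)*(1/9) + 314067 = 1/72 + 314067 = 22612825/72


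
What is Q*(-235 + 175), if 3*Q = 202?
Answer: -4040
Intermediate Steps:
Q = 202/3 (Q = (1/3)*202 = 202/3 ≈ 67.333)
Q*(-235 + 175) = 202*(-235 + 175)/3 = (202/3)*(-60) = -4040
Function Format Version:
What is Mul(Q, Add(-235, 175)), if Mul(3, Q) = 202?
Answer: -4040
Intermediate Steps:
Q = Rational(202, 3) (Q = Mul(Rational(1, 3), 202) = Rational(202, 3) ≈ 67.333)
Mul(Q, Add(-235, 175)) = Mul(Rational(202, 3), Add(-235, 175)) = Mul(Rational(202, 3), -60) = -4040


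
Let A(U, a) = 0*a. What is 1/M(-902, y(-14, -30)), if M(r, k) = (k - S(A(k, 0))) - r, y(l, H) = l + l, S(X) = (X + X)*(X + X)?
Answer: 1/874 ≈ 0.0011442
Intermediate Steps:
A(U, a) = 0
S(X) = 4*X² (S(X) = (2*X)*(2*X) = 4*X²)
y(l, H) = 2*l
M(r, k) = k - r (M(r, k) = (k - 4*0²) - r = (k - 4*0) - r = (k - 1*0) - r = (k + 0) - r = k - r)
1/M(-902, y(-14, -30)) = 1/(2*(-14) - 1*(-902)) = 1/(-28 + 902) = 1/874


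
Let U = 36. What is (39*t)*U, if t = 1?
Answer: 1404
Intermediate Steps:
(39*t)*U = (39*1)*36 = 39*36 = 1404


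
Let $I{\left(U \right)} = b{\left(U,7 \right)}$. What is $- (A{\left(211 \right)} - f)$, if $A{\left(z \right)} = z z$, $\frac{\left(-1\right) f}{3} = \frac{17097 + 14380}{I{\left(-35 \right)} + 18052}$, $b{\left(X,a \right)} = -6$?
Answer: $- \frac{803520397}{18046} \approx -44526.0$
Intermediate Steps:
$I{\left(U \right)} = -6$
$f = - \frac{94431}{18046}$ ($f = - 3 \frac{17097 + 14380}{-6 + 18052} = - 3 \cdot \frac{31477}{18046} = - 3 \cdot 31477 \cdot \frac{1}{18046} = \left(-3\right) \frac{31477}{18046} = - \frac{94431}{18046} \approx -5.2328$)
$A{\left(z \right)} = z^{2}$
$- (A{\left(211 \right)} - f) = - (211^{2} - - \frac{94431}{18046}) = - (44521 + \frac{94431}{18046}) = \left(-1\right) \frac{803520397}{18046} = - \frac{803520397}{18046}$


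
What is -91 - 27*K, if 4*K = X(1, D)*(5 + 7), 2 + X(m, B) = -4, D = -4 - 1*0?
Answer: 395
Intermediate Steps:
D = -4 (D = -4 + 0 = -4)
X(m, B) = -6 (X(m, B) = -2 - 4 = -6)
K = -18 (K = (-6*(5 + 7))/4 = (-6*12)/4 = (1/4)*(-72) = -18)
-91 - 27*K = -91 - 27*(-18) = -91 + 486 = 395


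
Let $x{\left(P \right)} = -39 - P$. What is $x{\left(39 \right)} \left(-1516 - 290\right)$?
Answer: $140868$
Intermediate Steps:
$x{\left(39 \right)} \left(-1516 - 290\right) = \left(-39 - 39\right) \left(-1516 - 290\right) = \left(-39 - 39\right) \left(-1806\right) = \left(-78\right) \left(-1806\right) = 140868$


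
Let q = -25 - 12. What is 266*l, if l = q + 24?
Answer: -3458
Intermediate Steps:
q = -37
l = -13 (l = -37 + 24 = -13)
266*l = 266*(-13) = -3458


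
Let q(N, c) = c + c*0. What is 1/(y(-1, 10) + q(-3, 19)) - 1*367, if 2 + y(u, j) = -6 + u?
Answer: -3669/10 ≈ -366.90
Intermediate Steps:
q(N, c) = c (q(N, c) = c + 0 = c)
y(u, j) = -8 + u (y(u, j) = -2 + (-6 + u) = -8 + u)
1/(y(-1, 10) + q(-3, 19)) - 1*367 = 1/((-8 - 1) + 19) - 1*367 = 1/(-9 + 19) - 367 = 1/10 - 367 = ⅒ - 367 = -3669/10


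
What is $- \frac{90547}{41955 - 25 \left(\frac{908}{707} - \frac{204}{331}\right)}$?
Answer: $- \frac{21189537299}{9814275235} \approx -2.1591$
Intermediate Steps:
$- \frac{90547}{41955 - 25 \left(\frac{908}{707} - \frac{204}{331}\right)} = - \frac{90547}{41955 - 25 \cdot \frac{156320}{234017}} = - \frac{90547}{41955 - \frac{3908000}{234017}} = - \frac{90547}{\frac{9814275235}{234017}} = \left(-90547\right) \frac{234017}{9814275235} = - \frac{21189537299}{9814275235}$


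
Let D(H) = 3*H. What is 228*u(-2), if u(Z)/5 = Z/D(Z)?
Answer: 380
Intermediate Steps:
u(Z) = 5/3 (u(Z) = 5*(Z/((3*Z))) = 5*(Z*(1/(3*Z))) = 5*(⅓) = 5/3)
228*u(-2) = 228*(5/3) = 380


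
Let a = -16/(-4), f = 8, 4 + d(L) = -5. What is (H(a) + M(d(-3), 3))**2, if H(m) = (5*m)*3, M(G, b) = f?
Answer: 4624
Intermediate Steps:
d(L) = -9 (d(L) = -4 - 5 = -9)
M(G, b) = 8
a = 4 (a = -16*(-1/4) = 4)
H(m) = 15*m
(H(a) + M(d(-3), 3))**2 = (15*4 + 8)**2 = (60 + 8)**2 = 68**2 = 4624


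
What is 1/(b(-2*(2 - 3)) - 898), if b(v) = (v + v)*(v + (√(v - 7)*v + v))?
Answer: -441/389122 - 2*I*√5/194561 ≈ -0.0011333 - 2.2986e-5*I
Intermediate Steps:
b(v) = 2*v*(2*v + v*√(-7 + v)) (b(v) = (2*v)*(v + (√(-7 + v)*v + v)) = (2*v)*(v + (v*√(-7 + v) + v)) = (2*v)*(v + (v + v*√(-7 + v))) = (2*v)*(2*v + v*√(-7 + v)) = 2*v*(2*v + v*√(-7 + v)))
1/(b(-2*(2 - 3)) - 898) = 1/(2*(-2*(2 - 3))²*(2 + √(-7 - 2*(2 - 3))) - 898) = 1/(2*(-2*(-1))²*(2 + √(-7 - 2*(-1))) - 898) = 1/(2*2²*(2 + √(-7 + 2)) - 898) = 1/(2*4*(2 + √(-5)) - 898) = 1/(2*4*(2 + I*√5) - 898) = 1/((16 + 8*I*√5) - 898) = 1/(-882 + 8*I*√5)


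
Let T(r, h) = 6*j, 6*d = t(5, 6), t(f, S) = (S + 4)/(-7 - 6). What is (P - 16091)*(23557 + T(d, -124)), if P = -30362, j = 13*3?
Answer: -1105163323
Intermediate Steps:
j = 39
t(f, S) = -4/13 - S/13 (t(f, S) = (4 + S)/(-13) = (4 + S)*(-1/13) = -4/13 - S/13)
d = -5/39 (d = (-4/13 - 1/13*6)/6 = (-4/13 - 6/13)/6 = (⅙)*(-10/13) = -5/39 ≈ -0.12821)
T(r, h) = 234 (T(r, h) = 6*39 = 234)
(P - 16091)*(23557 + T(d, -124)) = (-30362 - 16091)*(23557 + 234) = -46453*23791 = -1105163323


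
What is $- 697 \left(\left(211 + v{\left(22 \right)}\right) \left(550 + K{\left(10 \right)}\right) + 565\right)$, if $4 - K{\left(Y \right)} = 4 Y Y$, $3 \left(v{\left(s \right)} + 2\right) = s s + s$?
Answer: $- \frac{122795369}{3} \approx -4.0932 \cdot 10^{7}$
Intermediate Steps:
$v{\left(s \right)} = -2 + \frac{s}{3} + \frac{s^{2}}{3}$ ($v{\left(s \right)} = -2 + \frac{s s + s}{3} = -2 + \frac{s^{2} + s}{3} = -2 + \frac{s + s^{2}}{3} = -2 + \left(\frac{s}{3} + \frac{s^{2}}{3}\right) = -2 + \frac{s}{3} + \frac{s^{2}}{3}$)
$K{\left(Y \right)} = 4 - 4 Y^{2}$ ($K{\left(Y \right)} = 4 - 4 Y Y = 4 - 4 Y^{2}$)
$- 697 \left(\left(211 + v{\left(22 \right)}\right) \left(550 + K{\left(10 \right)}\right) + 565\right) = - 697 \left(\left(211 + \left(-2 + \frac{1}{3} \cdot 22 + \frac{22^{2}}{3}\right)\right) \left(550 + \left(4 - 4 \cdot 10^{2}\right)\right) + 565\right) = - 697 \left(\left(211 + \left(-2 + \frac{22}{3} + \frac{1}{3} \cdot 484\right)\right) \left(550 + \left(4 - 400\right)\right) + 565\right) = - 697 \left(\left(211 + \left(-2 + \frac{22}{3} + \frac{484}{3}\right)\right) \left(550 + \left(4 - 400\right)\right) + 565\right) = - 697 \left(\left(211 + \frac{500}{3}\right) \left(550 - 396\right) + 565\right) = - 697 \left(\frac{1133}{3} \cdot 154 + 565\right) = - 697 \left(\frac{174482}{3} + 565\right) = \left(-697\right) \frac{176177}{3} = - \frac{122795369}{3}$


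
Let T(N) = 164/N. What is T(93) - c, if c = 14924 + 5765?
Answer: -1923913/93 ≈ -20687.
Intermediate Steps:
c = 20689
T(93) - c = 164/93 - 1*20689 = 164*(1/93) - 20689 = 164/93 - 20689 = -1923913/93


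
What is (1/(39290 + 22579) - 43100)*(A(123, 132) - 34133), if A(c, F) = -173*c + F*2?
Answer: 147055114422052/61869 ≈ 2.3769e+9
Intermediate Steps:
A(c, F) = -173*c + 2*F
(1/(39290 + 22579) - 43100)*(A(123, 132) - 34133) = (1/(39290 + 22579) - 43100)*((-173*123 + 2*132) - 34133) = (1/61869 - 43100)*((-21279 + 264) - 34133) = (1/61869 - 43100)*(-21015 - 34133) = -2666553899/61869*(-55148) = 147055114422052/61869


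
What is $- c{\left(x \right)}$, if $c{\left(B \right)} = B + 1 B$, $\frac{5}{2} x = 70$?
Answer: $-56$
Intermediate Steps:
$x = 28$ ($x = \frac{2}{5} \cdot 70 = 28$)
$c{\left(B \right)} = 2 B$ ($c{\left(B \right)} = B + B = 2 B$)
$- c{\left(x \right)} = - 2 \cdot 28 = \left(-1\right) 56 = -56$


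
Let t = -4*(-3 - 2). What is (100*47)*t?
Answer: 94000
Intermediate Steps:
t = 20 (t = -4*(-5) = 20)
(100*47)*t = (100*47)*20 = 4700*20 = 94000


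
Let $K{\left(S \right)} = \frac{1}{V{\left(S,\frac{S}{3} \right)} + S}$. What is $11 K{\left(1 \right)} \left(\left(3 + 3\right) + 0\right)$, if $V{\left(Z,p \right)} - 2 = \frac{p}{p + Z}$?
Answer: $\frac{264}{13} \approx 20.308$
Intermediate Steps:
$V{\left(Z,p \right)} = 2 + \frac{p}{Z + p}$ ($V{\left(Z,p \right)} = 2 + \frac{p}{p + Z} = 2 + \frac{p}{Z + p}$)
$K{\left(S \right)} = \frac{1}{\frac{9}{4} + S}$ ($K{\left(S \right)} = \frac{1}{\frac{2 S + 3 \frac{S}{3}}{S + \frac{S}{3}} + S} = \frac{1}{\frac{2 S + S}{\frac{4}{3} S} + S} = \frac{1}{\frac{3}{4 S} 3 S + S} = \frac{1}{\frac{9}{4} + S}$)
$11 K{\left(1 \right)} \left(\left(3 + 3\right) + 0\right) = 11 \frac{4}{9 + 4 \cdot 1} \left(\left(3 + 3\right) + 0\right) = 11 \frac{4}{9 + 4} \left(6 + 0\right) = 11 \cdot \frac{4}{13} \cdot 6 = \frac{44}{13} \cdot 6 = \frac{264}{13}$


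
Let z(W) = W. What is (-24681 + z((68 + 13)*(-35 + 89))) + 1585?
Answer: -18722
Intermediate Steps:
(-24681 + z((68 + 13)*(-35 + 89))) + 1585 = (-24681 + (68 + 13)*(-35 + 89)) + 1585 = (-24681 + 81*54) + 1585 = (-24681 + 4374) + 1585 = -20307 + 1585 = -18722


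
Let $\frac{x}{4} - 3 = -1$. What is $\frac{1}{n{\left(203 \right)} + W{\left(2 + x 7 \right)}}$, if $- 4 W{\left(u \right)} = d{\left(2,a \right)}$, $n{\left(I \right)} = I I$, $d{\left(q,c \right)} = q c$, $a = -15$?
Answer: $\frac{2}{82433} \approx 2.4262 \cdot 10^{-5}$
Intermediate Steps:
$x = 8$ ($x = 12 + 4 \left(-1\right) = 12 - 4 = 8$)
$d{\left(q,c \right)} = c q$
$n{\left(I \right)} = I^{2}$
$W{\left(u \right)} = \frac{15}{2}$ ($W{\left(u \right)} = - \frac{\left(-15\right) 2}{4} = \left(- \frac{1}{4}\right) \left(-30\right) = \frac{15}{2}$)
$\frac{1}{n{\left(203 \right)} + W{\left(2 + x 7 \right)}} = \frac{1}{203^{2} + \frac{15}{2}} = \frac{1}{41209 + \frac{15}{2}} = \frac{1}{\frac{82433}{2}} = \frac{2}{82433}$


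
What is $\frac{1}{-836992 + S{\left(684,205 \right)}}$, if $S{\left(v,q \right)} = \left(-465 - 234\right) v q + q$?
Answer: $- \frac{1}{98850567} \approx -1.0116 \cdot 10^{-8}$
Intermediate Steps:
$S{\left(v,q \right)} = q - 699 q v$ ($S{\left(v,q \right)} = \left(-465 - 234\right) v q + q = - 699 v q + q = - 699 q v + q = q - 699 q v$)
$\frac{1}{-836992 + S{\left(684,205 \right)}} = \frac{1}{-836992 + 205 \left(1 - 478116\right)} = \frac{1}{-836992 + 205 \left(-478115\right)} = \frac{1}{-836992 - 98013575} = \frac{1}{-98850567} = - \frac{1}{98850567}$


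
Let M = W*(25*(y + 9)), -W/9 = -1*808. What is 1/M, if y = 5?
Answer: 1/2545200 ≈ 3.9290e-7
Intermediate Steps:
W = 7272 (W = -(-9)*808 = -9*(-808) = 7272)
M = 2545200 (M = 7272*(25*(5 + 9)) = 7272*(25*14) = 7272*350 = 2545200)
1/M = 1/2545200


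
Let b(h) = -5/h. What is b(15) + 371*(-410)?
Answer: -456331/3 ≈ -1.5211e+5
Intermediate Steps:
b(15) + 371*(-410) = -5/15 + 371*(-410) = -5*1/15 - 152110 = -1/3 - 152110 = -456331/3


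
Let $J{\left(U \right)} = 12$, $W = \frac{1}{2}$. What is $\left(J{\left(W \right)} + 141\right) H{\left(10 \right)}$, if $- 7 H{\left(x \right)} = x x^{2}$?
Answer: $- \frac{153000}{7} \approx -21857.0$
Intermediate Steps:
$W = \frac{1}{2} \approx 0.5$
$H{\left(x \right)} = - \frac{x^{3}}{7}$ ($H{\left(x \right)} = - \frac{x x^{2}}{7} = - \frac{x^{3}}{7}$)
$\left(J{\left(W \right)} + 141\right) H{\left(10 \right)} = \left(12 + 141\right) \left(- \frac{10^{3}}{7}\right) = 153 \left(\left(- \frac{1}{7}\right) 1000\right) = 153 \left(- \frac{1000}{7}\right) = - \frac{153000}{7}$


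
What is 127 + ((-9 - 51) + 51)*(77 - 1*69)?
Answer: 55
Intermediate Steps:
127 + ((-9 - 51) + 51)*(77 - 1*69) = 127 + (-60 + 51)*(77 - 69) = 127 - 9*8 = 127 - 72 = 55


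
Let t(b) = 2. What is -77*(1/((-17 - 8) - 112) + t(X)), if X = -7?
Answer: -21021/137 ≈ -153.44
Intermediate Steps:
-77*(1/((-17 - 8) - 112) + t(X)) = -77*(1/((-17 - 8) - 112) + 2) = -77*(1/(-25 - 112) + 2) = -77*(1/(-137) + 2) = -77*(-1/137 + 2) = -77*273/137 = -21021/137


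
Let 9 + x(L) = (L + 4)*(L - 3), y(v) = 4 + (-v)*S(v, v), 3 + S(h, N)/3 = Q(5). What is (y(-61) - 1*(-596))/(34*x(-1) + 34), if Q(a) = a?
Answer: -483/340 ≈ -1.4206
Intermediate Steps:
S(h, N) = 6 (S(h, N) = -9 + 3*5 = -9 + 15 = 6)
y(v) = 4 - 6*v (y(v) = 4 - v*6 = 4 - 6*v)
x(L) = -9 + (-3 + L)*(4 + L) (x(L) = -9 + (L + 4)*(L - 3) = -9 + (4 + L)*(-3 + L) = -9 + (-3 + L)*(4 + L))
(y(-61) - 1*(-596))/(34*x(-1) + 34) = ((4 - 6*(-61)) - 1*(-596))/(34*(-21 - 1 + (-1)²) + 34) = ((4 + 366) + 596)/(34*(-21 - 1 + 1) + 34) = (370 + 596)/(34*(-21) + 34) = 966/(-714 + 34) = 966/(-680) = 966*(-1/680) = -483/340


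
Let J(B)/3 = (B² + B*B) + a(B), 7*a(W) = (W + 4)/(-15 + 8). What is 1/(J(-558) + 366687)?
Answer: 49/109510341 ≈ 4.4745e-7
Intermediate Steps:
a(W) = -4/49 - W/49 (a(W) = ((W + 4)/(-15 + 8))/7 = ((4 + W)/(-7))/7 = ((4 + W)*(-⅐))/7 = (-4/7 - W/7)/7 = -4/49 - W/49)
J(B) = -12/49 + 6*B² - 3*B/49 (J(B) = 3*((B² + B*B) + (-4/49 - B/49)) = 3*((B² + B²) + (-4/49 - B/49)) = 3*(2*B² + (-4/49 - B/49)) = 3*(-4/49 + 2*B² - B/49) = -12/49 + 6*B² - 3*B/49)
1/(J(-558) + 366687) = 1/((-12/49 + 6*(-558)² - 3/49*(-558)) + 366687) = 1/((-12/49 + 6*311364 + 1674/49) + 366687) = 1/((-12/49 + 1868184 + 1674/49) + 366687) = 1/(91542678/49 + 366687) = 1/(109510341/49) = 49/109510341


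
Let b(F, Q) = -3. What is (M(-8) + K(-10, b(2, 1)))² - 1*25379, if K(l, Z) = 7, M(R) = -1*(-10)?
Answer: -25090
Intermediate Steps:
M(R) = 10
(M(-8) + K(-10, b(2, 1)))² - 1*25379 = (10 + 7)² - 1*25379 = 17² - 25379 = 289 - 25379 = -25090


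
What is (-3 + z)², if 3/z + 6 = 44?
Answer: 12321/1444 ≈ 8.5325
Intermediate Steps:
z = 3/38 (z = 3/(-6 + 44) = 3/38 ≈ 0.078947)
(-3 + z)² = (-3 + 3/38)² = (-111/38)² = 12321/1444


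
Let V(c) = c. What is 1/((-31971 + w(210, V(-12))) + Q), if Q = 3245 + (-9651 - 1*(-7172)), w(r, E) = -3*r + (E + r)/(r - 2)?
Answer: -104/3310741 ≈ -3.1413e-5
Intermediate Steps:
w(r, E) = -3*r + (E + r)/(-2 + r)
Q = 766 (Q = 3245 + (-9651 + 7172) = 3245 - 2479 = 766)
1/((-31971 + w(210, V(-12))) + Q) = 1/((-31971 + (-12 - 3*210² + 7*210)/(-2 + 210)) + 766) = 1/((-31971 + (-12 - 3*44100 + 1470)/208) + 766) = 1/((-31971 + (-12 - 132300 + 1470)/208) + 766) = 1/((-31971 + (1/208)*(-130842)) + 766) = 1/((-31971 - 65421/104) + 766) = 1/(-3390405/104 + 766) = 1/(-3310741/104) = -104/3310741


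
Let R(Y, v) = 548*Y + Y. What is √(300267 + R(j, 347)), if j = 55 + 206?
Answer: 666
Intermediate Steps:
j = 261
R(Y, v) = 549*Y
√(300267 + R(j, 347)) = √(300267 + 549*261) = √(300267 + 143289) = √443556 = 666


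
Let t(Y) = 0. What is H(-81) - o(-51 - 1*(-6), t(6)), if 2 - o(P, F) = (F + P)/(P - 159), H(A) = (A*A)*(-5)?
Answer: -2230861/68 ≈ -32807.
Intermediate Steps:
H(A) = -5*A² (H(A) = A²*(-5) = -5*A²)
o(P, F) = 2 - (F + P)/(-159 + P) (o(P, F) = 2 - (F + P)/(P - 159) = 2 - (F + P)/(-159 + P))
H(-81) - o(-51 - 1*(-6), t(6)) = -5*(-81)² - (-318 + (-51 - 1*(-6)) - 1*0)/(-159 + (-51 - 1*(-6))) = -5*6561 - (-318 + (-51 + 6) + 0)/(-159 + (-51 + 6)) = -32805 - (-318 - 45 + 0)/(-159 - 45) = -32805 - (-363)/(-204) = -32805 - (-1)*(-363)/204 = -32805 - 1*121/68 = -32805 - 121/68 = -2230861/68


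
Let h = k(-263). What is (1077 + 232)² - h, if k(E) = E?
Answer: 1713744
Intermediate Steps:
h = -263
(1077 + 232)² - h = (1077 + 232)² - 1*(-263) = 1309² + 263 = 1713481 + 263 = 1713744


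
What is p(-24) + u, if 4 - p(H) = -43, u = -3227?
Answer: -3180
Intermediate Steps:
p(H) = 47 (p(H) = 4 - 1*(-43) = 4 + 43 = 47)
p(-24) + u = 47 - 3227 = -3180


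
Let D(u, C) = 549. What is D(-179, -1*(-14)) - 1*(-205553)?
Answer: 206102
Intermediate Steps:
D(-179, -1*(-14)) - 1*(-205553) = 549 - 1*(-205553) = 549 + 205553 = 206102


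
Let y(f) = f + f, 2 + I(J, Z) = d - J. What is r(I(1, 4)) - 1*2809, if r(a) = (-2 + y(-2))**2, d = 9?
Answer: -2773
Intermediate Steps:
I(J, Z) = 7 - J (I(J, Z) = -2 + (9 - J) = 7 - J)
y(f) = 2*f
r(a) = 36 (r(a) = (-2 + 2*(-2))**2 = (-2 - 4)**2 = (-6)**2 = 36)
r(I(1, 4)) - 1*2809 = 36 - 1*2809 = 36 - 2809 = -2773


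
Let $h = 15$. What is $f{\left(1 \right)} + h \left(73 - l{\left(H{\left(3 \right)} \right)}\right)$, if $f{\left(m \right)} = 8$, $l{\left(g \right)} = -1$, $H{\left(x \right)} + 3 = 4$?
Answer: $1118$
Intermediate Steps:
$H{\left(x \right)} = 1$ ($H{\left(x \right)} = -3 + 4 = 1$)
$f{\left(1 \right)} + h \left(73 - l{\left(H{\left(3 \right)} \right)}\right) = 8 + 15 \left(73 - -1\right) = 8 + 15 \left(73 + 1\right) = 8 + 15 \cdot 74 = 8 + 1110 = 1118$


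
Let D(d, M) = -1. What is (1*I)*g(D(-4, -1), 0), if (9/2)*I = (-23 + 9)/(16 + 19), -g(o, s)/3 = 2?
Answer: 8/15 ≈ 0.53333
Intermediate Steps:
g(o, s) = -6 (g(o, s) = -3*2 = -6)
I = -4/45 (I = 2*((-23 + 9)/(16 + 19))/9 = 2*(-14/35)/9 = 2*(-14*1/35)/9 = (2/9)*(-⅖) = -4/45 ≈ -0.088889)
(1*I)*g(D(-4, -1), 0) = (1*(-4/45))*(-6) = -4/45*(-6) = 8/15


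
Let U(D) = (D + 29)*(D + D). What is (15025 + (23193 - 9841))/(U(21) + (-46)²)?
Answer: 28377/4216 ≈ 6.7308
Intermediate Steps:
U(D) = 2*D*(29 + D) (U(D) = (29 + D)*(2*D) = 2*D*(29 + D))
(15025 + (23193 - 9841))/(U(21) + (-46)²) = (15025 + (23193 - 9841))/(2*21*(29 + 21) + (-46)²) = (15025 + 13352)/(2*21*50 + 2116) = 28377/(2100 + 2116) = 28377/4216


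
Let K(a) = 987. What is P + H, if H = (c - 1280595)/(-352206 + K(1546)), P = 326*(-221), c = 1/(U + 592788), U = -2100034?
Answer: -3467028015740803/48124857534 ≈ -72042.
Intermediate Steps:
c = -1/1507246 (c = 1/(-2100034 + 592788) = 1/(-1507246) = -1/1507246 ≈ -6.6346e-7)
P = -72046
H = 175470153761/48124857534 (H = (-1/1507246 - 1280595)/(-352206 + 987) = -1930171691371/1507246/(-351219) = -1930171691371/1507246*(-1/351219) = 175470153761/48124857534 ≈ 3.6461)
P + H = -72046 + 175470153761/48124857534 = -3467028015740803/48124857534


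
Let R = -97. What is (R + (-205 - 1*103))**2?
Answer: 164025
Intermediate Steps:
(R + (-205 - 1*103))**2 = (-97 + (-205 - 1*103))**2 = (-97 + (-205 - 103))**2 = (-97 - 308)**2 = (-405)**2 = 164025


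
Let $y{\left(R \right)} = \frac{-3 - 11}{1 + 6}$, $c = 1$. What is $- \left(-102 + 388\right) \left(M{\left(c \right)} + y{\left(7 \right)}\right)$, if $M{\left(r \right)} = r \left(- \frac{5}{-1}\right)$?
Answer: $-858$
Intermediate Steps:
$y{\left(R \right)} = -2$ ($y{\left(R \right)} = - \frac{14}{7} = \left(-14\right) \frac{1}{7} = -2$)
$M{\left(r \right)} = 5 r$ ($M{\left(r \right)} = r \left(\left(-5\right) \left(-1\right)\right) = r 5 = 5 r$)
$- \left(-102 + 388\right) \left(M{\left(c \right)} + y{\left(7 \right)}\right) = - \left(-102 + 388\right) \left(5 \cdot 1 - 2\right) = - 286 \left(5 - 2\right) = - 286 \cdot 3 = \left(-1\right) 858 = -858$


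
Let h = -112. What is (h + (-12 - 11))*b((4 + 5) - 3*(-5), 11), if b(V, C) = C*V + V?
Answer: -38880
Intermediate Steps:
b(V, C) = V + C*V
(h + (-12 - 11))*b((4 + 5) - 3*(-5), 11) = (-112 + (-12 - 11))*(((4 + 5) - 3*(-5))*(1 + 11)) = (-112 - 23)*((9 + 15)*12) = -3240*12 = -135*288 = -38880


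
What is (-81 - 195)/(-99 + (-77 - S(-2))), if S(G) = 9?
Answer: 276/185 ≈ 1.4919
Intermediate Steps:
(-81 - 195)/(-99 + (-77 - S(-2))) = (-81 - 195)/(-99 + (-77 - 1*9)) = -276/(-99 + (-77 - 9)) = -276/(-99 - 86) = -276/(-185) = -1/185*(-276) = 276/185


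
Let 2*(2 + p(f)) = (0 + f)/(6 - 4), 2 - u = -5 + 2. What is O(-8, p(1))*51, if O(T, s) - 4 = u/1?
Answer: 459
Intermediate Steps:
u = 5 (u = 2 - (-5 + 2) = 2 - 1*(-3) = 2 + 3 = 5)
p(f) = -2 + f/4 (p(f) = -2 + ((0 + f)/(6 - 4))/2 = -2 + (f/2)/2 = -2 + f/4)
O(T, s) = 9 (O(T, s) = 4 + 5/1 = 4 + 5*1 = 4 + 5 = 9)
O(-8, p(1))*51 = 9*51 = 459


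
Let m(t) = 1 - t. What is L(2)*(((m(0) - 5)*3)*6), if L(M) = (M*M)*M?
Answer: -576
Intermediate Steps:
L(M) = M**3 (L(M) = M**2*M = M**3)
L(2)*(((m(0) - 5)*3)*6) = 2**3*((((1 - 1*0) - 5)*3)*6) = 8*((((1 + 0) - 5)*3)*6) = 8*(((1 - 5)*3)*6) = 8*(-4*3*6) = 8*(-12*6) = 8*(-72) = -576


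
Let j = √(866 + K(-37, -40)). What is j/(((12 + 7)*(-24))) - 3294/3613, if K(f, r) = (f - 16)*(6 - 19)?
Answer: -3294/3613 - √1555/456 ≈ -0.99818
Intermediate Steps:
K(f, r) = 208 - 13*f (K(f, r) = (-16 + f)*(-13) = 208 - 13*f)
j = √1555 (j = √(866 + (208 - 13*(-37))) = √(866 + (208 + 481)) = √(866 + 689) = √1555 ≈ 39.433)
j/(((12 + 7)*(-24))) - 3294/3613 = √1555/(((12 + 7)*(-24))) - 3294/3613 = √1555/((19*(-24))) - 3294*1/3613 = √1555/(-456) - 3294/3613 = √1555*(-1/456) - 3294/3613 = -√1555/456 - 3294/3613 = -3294/3613 - √1555/456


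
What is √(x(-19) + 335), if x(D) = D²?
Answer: 2*√174 ≈ 26.382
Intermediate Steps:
√(x(-19) + 335) = √((-19)² + 335) = √(361 + 335) = √696 = 2*√174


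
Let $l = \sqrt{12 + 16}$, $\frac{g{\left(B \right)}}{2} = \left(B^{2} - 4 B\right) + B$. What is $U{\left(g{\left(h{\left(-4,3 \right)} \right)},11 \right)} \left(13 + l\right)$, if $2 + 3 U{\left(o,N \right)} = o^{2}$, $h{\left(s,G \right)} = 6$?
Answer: $\frac{16822}{3} + \frac{2588 \sqrt{7}}{3} \approx 7889.7$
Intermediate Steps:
$g{\left(B \right)} = - 6 B + 2 B^{2}$ ($g{\left(B \right)} = 2 \left(\left(B^{2} - 4 B\right) + B\right) = 2 \left(B^{2} - 3 B\right) = - 6 B + 2 B^{2}$)
$U{\left(o,N \right)} = - \frac{2}{3} + \frac{o^{2}}{3}$
$l = 2 \sqrt{7}$ ($l = \sqrt{28} = 2 \sqrt{7} \approx 5.2915$)
$U{\left(g{\left(h{\left(-4,3 \right)} \right)},11 \right)} \left(13 + l\right) = \left(- \frac{2}{3} + \frac{\left(2 \cdot 6 \left(-3 + 6\right)\right)^{2}}{3}\right) \left(13 + 2 \sqrt{7}\right) = \left(- \frac{2}{3} + \frac{\left(2 \cdot 6 \cdot 3\right)^{2}}{3}\right) \left(13 + 2 \sqrt{7}\right) = \left(- \frac{2}{3} + \frac{36^{2}}{3}\right) \left(13 + 2 \sqrt{7}\right) = \left(- \frac{2}{3} + \frac{1}{3} \cdot 1296\right) \left(13 + 2 \sqrt{7}\right) = \left(- \frac{2}{3} + 432\right) \left(13 + 2 \sqrt{7}\right) = \frac{1294 \left(13 + 2 \sqrt{7}\right)}{3} = \frac{16822}{3} + \frac{2588 \sqrt{7}}{3}$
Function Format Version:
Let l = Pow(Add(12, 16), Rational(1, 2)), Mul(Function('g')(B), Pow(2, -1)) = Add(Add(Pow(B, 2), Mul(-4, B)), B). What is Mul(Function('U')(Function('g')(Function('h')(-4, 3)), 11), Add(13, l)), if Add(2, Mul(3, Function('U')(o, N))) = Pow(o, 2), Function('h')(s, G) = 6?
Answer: Add(Rational(16822, 3), Mul(Rational(2588, 3), Pow(7, Rational(1, 2)))) ≈ 7889.7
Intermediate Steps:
Function('g')(B) = Add(Mul(-6, B), Mul(2, Pow(B, 2))) (Function('g')(B) = Mul(2, Add(Add(Pow(B, 2), Mul(-4, B)), B)) = Mul(2, Add(Pow(B, 2), Mul(-3, B))) = Add(Mul(-6, B), Mul(2, Pow(B, 2))))
Function('U')(o, N) = Add(Rational(-2, 3), Mul(Rational(1, 3), Pow(o, 2)))
l = Mul(2, Pow(7, Rational(1, 2))) (l = Pow(28, Rational(1, 2)) = Mul(2, Pow(7, Rational(1, 2))) ≈ 5.2915)
Mul(Function('U')(Function('g')(Function('h')(-4, 3)), 11), Add(13, l)) = Mul(Add(Rational(-2, 3), Mul(Rational(1, 3), Pow(Mul(2, 6, Add(-3, 6)), 2))), Add(13, Mul(2, Pow(7, Rational(1, 2))))) = Mul(Add(Rational(-2, 3), Mul(Rational(1, 3), Pow(Mul(2, 6, 3), 2))), Add(13, Mul(2, Pow(7, Rational(1, 2))))) = Mul(Add(Rational(-2, 3), Mul(Rational(1, 3), Pow(36, 2))), Add(13, Mul(2, Pow(7, Rational(1, 2))))) = Mul(Add(Rational(-2, 3), Mul(Rational(1, 3), 1296)), Add(13, Mul(2, Pow(7, Rational(1, 2))))) = Mul(Add(Rational(-2, 3), 432), Add(13, Mul(2, Pow(7, Rational(1, 2))))) = Mul(Rational(1294, 3), Add(13, Mul(2, Pow(7, Rational(1, 2))))) = Add(Rational(16822, 3), Mul(Rational(2588, 3), Pow(7, Rational(1, 2))))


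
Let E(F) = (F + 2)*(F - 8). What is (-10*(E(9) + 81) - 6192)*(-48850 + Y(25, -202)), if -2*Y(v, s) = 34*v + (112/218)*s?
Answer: 38158148728/109 ≈ 3.5007e+8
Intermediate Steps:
E(F) = (-8 + F)*(2 + F) (E(F) = (2 + F)*(-8 + F) = (-8 + F)*(2 + F))
Y(v, s) = -17*v - 28*s/109 (Y(v, s) = -(34*v + (112/218)*s)/2 = -(34*v + (112*(1/218))*s)/2 = -(34*v + 56*s/109)/2 = -17*v - 28*s/109)
(-10*(E(9) + 81) - 6192)*(-48850 + Y(25, -202)) = (-10*((-16 + 9² - 6*9) + 81) - 6192)*(-48850 + (-17*25 - 28/109*(-202))) = (-10*((-16 + 81 - 54) + 81) - 6192)*(-48850 + (-425 + 5656/109)) = (-10*(11 + 81) - 6192)*(-48850 - 40669/109) = (-10*92 - 6192)*(-5365319/109) = (-920 - 6192)*(-5365319/109) = -7112*(-5365319/109) = 38158148728/109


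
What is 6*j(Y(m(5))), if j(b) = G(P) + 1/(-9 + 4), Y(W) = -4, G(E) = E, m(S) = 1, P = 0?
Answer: -6/5 ≈ -1.2000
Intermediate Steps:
j(b) = -⅕ (j(b) = 0 + 1/(-9 + 4) = 0 + 1/(-5) = 0 - ⅕ = -⅕)
6*j(Y(m(5))) = 6*(-⅕) = -6/5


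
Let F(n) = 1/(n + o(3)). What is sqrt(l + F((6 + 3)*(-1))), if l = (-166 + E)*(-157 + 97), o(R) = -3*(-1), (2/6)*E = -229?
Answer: sqrt(1842474)/6 ≈ 226.23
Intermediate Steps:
E = -687 (E = 3*(-229) = -687)
o(R) = 3
l = 51180 (l = (-166 - 687)*(-157 + 97) = -853*(-60) = 51180)
F(n) = 1/(3 + n) (F(n) = 1/(n + 3) = 1/(3 + n))
sqrt(l + F((6 + 3)*(-1))) = sqrt(51180 + 1/(3 + (6 + 3)*(-1))) = sqrt(51180 + 1/(3 + 9*(-1))) = sqrt(51180 + 1/(3 - 9)) = sqrt(51180 + 1/(-6)) = sqrt(51180 - 1/6) = sqrt(307079/6) = sqrt(1842474)/6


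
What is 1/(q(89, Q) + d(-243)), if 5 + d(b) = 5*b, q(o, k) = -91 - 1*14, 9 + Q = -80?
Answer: -1/1325 ≈ -0.00075472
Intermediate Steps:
Q = -89 (Q = -9 - 80 = -89)
q(o, k) = -105 (q(o, k) = -91 - 14 = -105)
d(b) = -5 + 5*b
1/(q(89, Q) + d(-243)) = 1/(-105 + (-5 + 5*(-243))) = 1/(-105 + (-5 - 1215)) = 1/(-105 - 1220) = 1/(-1325) = -1/1325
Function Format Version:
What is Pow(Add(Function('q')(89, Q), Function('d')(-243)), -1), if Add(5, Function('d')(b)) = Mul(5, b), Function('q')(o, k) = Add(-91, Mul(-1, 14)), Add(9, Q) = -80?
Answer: Rational(-1, 1325) ≈ -0.00075472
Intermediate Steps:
Q = -89 (Q = Add(-9, -80) = -89)
Function('q')(o, k) = -105 (Function('q')(o, k) = Add(-91, -14) = -105)
Function('d')(b) = Add(-5, Mul(5, b))
Pow(Add(Function('q')(89, Q), Function('d')(-243)), -1) = Pow(Add(-105, Add(-5, Mul(5, -243))), -1) = Pow(Add(-105, Add(-5, -1215)), -1) = Pow(Add(-105, -1220), -1) = Pow(-1325, -1) = Rational(-1, 1325)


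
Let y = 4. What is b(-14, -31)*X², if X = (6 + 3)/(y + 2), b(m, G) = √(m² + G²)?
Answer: 9*√1157/4 ≈ 76.533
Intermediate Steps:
b(m, G) = √(G² + m²)
X = 3/2 (X = (6 + 3)/(4 + 2) = 9/6 = 9*(⅙) = 3/2 ≈ 1.5000)
b(-14, -31)*X² = √((-31)² + (-14)²)*(3/2)² = √(961 + 196)*(9/4) = √1157*(9/4) = 9*√1157/4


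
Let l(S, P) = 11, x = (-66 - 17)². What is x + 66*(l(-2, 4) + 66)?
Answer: 11971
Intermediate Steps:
x = 6889 (x = (-83)² = 6889)
x + 66*(l(-2, 4) + 66) = 6889 + 66*(11 + 66) = 6889 + 66*77 = 6889 + 5082 = 11971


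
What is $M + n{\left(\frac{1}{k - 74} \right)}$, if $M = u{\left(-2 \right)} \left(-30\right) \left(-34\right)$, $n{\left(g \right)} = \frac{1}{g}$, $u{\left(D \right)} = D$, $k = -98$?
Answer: $-2212$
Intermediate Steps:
$M = -2040$ ($M = \left(-2\right) \left(-30\right) \left(-34\right) = 60 \left(-34\right) = -2040$)
$M + n{\left(\frac{1}{k - 74} \right)} = -2040 + \frac{1}{\frac{1}{-98 - 74}} = -2040 + \frac{1}{\frac{1}{-172}} = -2040 + \frac{1}{- \frac{1}{172}} = -2040 - 172 = -2212$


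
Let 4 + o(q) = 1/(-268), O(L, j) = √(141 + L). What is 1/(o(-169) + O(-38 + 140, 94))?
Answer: 287564/16301903 + 646416*√3/16301903 ≈ 0.086321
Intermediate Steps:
o(q) = -1073/268 (o(q) = -4 + 1/(-268) = -4 - 1/268 = -1073/268)
1/(o(-169) + O(-38 + 140, 94)) = 1/(-1073/268 + √(141 + (-38 + 140))) = 1/(-1073/268 + √(141 + 102)) = 1/(-1073/268 + √243) = 1/(-1073/268 + 9*√3)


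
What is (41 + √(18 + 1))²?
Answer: (41 + √19)² ≈ 2057.4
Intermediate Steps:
(41 + √(18 + 1))² = (41 + √19)²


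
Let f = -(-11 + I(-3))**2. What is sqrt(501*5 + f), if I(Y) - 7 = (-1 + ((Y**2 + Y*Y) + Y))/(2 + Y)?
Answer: sqrt(2181) ≈ 46.701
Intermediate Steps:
I(Y) = 7 + (-1 + Y + 2*Y**2)/(2 + Y) (I(Y) = 7 + (-1 + ((Y**2 + Y*Y) + Y))/(2 + Y) = 7 + (-1 + ((Y**2 + Y**2) + Y))/(2 + Y) = 7 + (-1 + (2*Y**2 + Y))/(2 + Y) = 7 + (-1 + (Y + 2*Y**2))/(2 + Y) = 7 + (-1 + Y + 2*Y**2)/(2 + Y))
f = -324 (f = -(-11 + (13 + 2*(-3)**2 + 8*(-3))/(2 - 3))**2 = -(-11 + (13 + 2*9 - 24)/(-1))**2 = -(-11 - (13 + 18 - 24))**2 = -(-11 - 1*7)**2 = -(-11 - 7)**2 = -1*(-18)**2 = -1*324 = -324)
sqrt(501*5 + f) = sqrt(501*5 - 324) = sqrt(2505 - 324) = sqrt(2181)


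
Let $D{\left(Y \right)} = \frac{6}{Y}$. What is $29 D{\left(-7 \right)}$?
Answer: $- \frac{174}{7} \approx -24.857$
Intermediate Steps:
$29 D{\left(-7 \right)} = 29 \frac{6}{-7} = 29 \cdot 6 \left(- \frac{1}{7}\right) = 29 \left(- \frac{6}{7}\right) = - \frac{174}{7}$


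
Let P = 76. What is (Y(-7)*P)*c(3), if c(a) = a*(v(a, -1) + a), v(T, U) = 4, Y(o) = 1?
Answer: 1596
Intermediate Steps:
c(a) = a*(4 + a)
(Y(-7)*P)*c(3) = (1*76)*(3*(4 + 3)) = 76*(3*7) = 76*21 = 1596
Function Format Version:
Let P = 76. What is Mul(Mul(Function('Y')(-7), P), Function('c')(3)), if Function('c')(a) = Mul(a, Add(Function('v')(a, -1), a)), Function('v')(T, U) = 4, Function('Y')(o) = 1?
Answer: 1596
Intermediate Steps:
Function('c')(a) = Mul(a, Add(4, a))
Mul(Mul(Function('Y')(-7), P), Function('c')(3)) = Mul(Mul(1, 76), Mul(3, Add(4, 3))) = Mul(76, Mul(3, 7)) = Mul(76, 21) = 1596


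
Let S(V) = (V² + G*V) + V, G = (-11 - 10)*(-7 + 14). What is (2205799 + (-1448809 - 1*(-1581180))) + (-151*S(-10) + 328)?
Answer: 2102938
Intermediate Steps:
G = -147 (G = -21*7 = -147)
S(V) = V² - 146*V (S(V) = (V² - 147*V) + V = V² - 146*V)
(2205799 + (-1448809 - 1*(-1581180))) + (-151*S(-10) + 328) = (2205799 + (-1448809 - 1*(-1581180))) + (-(-1510)*(-146 - 10) + 328) = (2205799 + (-1448809 + 1581180)) + (-(-1510)*(-156) + 328) = (2205799 + 132371) + (-151*1560 + 328) = 2338170 + (-235560 + 328) = 2338170 - 235232 = 2102938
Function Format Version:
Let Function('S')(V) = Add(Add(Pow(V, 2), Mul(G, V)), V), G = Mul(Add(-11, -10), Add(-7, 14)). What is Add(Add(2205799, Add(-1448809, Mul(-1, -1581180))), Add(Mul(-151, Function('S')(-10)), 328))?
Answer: 2102938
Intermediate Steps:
G = -147 (G = Mul(-21, 7) = -147)
Function('S')(V) = Add(Pow(V, 2), Mul(-146, V)) (Function('S')(V) = Add(Add(Pow(V, 2), Mul(-147, V)), V) = Add(Pow(V, 2), Mul(-146, V)))
Add(Add(2205799, Add(-1448809, Mul(-1, -1581180))), Add(Mul(-151, Function('S')(-10)), 328)) = Add(Add(2205799, Add(-1448809, Mul(-1, -1581180))), Add(Mul(-151, Mul(-10, Add(-146, -10))), 328)) = Add(Add(2205799, Add(-1448809, 1581180)), Add(Mul(-151, Mul(-10, -156)), 328)) = Add(Add(2205799, 132371), Add(Mul(-151, 1560), 328)) = Add(2338170, Add(-235560, 328)) = Add(2338170, -235232) = 2102938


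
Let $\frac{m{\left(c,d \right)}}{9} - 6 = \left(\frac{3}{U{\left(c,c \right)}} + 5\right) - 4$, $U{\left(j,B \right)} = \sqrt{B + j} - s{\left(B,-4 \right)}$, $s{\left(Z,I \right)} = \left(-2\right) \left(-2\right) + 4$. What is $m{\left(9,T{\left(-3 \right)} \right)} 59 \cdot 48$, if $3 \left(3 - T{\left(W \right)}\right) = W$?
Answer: $\frac{3797712}{23} - \frac{114696 \sqrt{2}}{23} \approx 1.5807 \cdot 10^{5}$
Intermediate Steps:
$T{\left(W \right)} = 3 - \frac{W}{3}$
$s{\left(Z,I \right)} = 8$ ($s{\left(Z,I \right)} = 4 + 4 = 8$)
$U{\left(j,B \right)} = -8 + \sqrt{B + j}$ ($U{\left(j,B \right)} = \sqrt{B + j} - 8 = -8 + \sqrt{B + j}$)
$m{\left(c,d \right)} = 63 + \frac{27}{-8 + \sqrt{2} \sqrt{c}}$ ($m{\left(c,d \right)} = 54 + 9 \left(\left(\frac{3}{-8 + \sqrt{c + c}} + 5\right) - 4\right) = 54 + 9 \left(\left(\frac{3}{-8 + \sqrt{2 c}} + 5\right) - 4\right) = 54 + 9 \left(\left(\frac{3}{-8 + \sqrt{2} \sqrt{c}} + 5\right) - 4\right) = 54 + 9 \left(\left(5 + \frac{3}{-8 + \sqrt{2} \sqrt{c}}\right) - 4\right) = 54 + 9 \left(1 + \frac{3}{-8 + \sqrt{2} \sqrt{c}}\right) = 54 + \left(9 + \frac{27}{-8 + \sqrt{2} \sqrt{c}}\right) = 63 + \frac{27}{-8 + \sqrt{2} \sqrt{c}}$)
$m{\left(9,T{\left(-3 \right)} \right)} 59 \cdot 48 = \left(63 + \frac{27}{-8 + \sqrt{2} \sqrt{9}}\right) 59 \cdot 48 = \left(63 + \frac{27}{-8 + \sqrt{2} \cdot 3}\right) 59 \cdot 48 = \left(63 + \frac{27}{-8 + 3 \sqrt{2}}\right) 59 \cdot 48 = \left(3717 + \frac{1593}{-8 + 3 \sqrt{2}}\right) 48 = 178416 + \frac{76464}{-8 + 3 \sqrt{2}}$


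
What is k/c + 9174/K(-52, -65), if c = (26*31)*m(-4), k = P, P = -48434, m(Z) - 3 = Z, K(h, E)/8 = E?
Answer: 342143/8060 ≈ 42.450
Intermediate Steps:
K(h, E) = 8*E
m(Z) = 3 + Z
k = -48434
c = -806 (c = (26*31)*(3 - 4) = 806*(-1) = -806)
k/c + 9174/K(-52, -65) = -48434/(-806) + 9174/((8*(-65))) = -48434*(-1/806) + 9174/(-520) = 24217/403 + 9174*(-1/520) = 24217/403 - 4587/260 = 342143/8060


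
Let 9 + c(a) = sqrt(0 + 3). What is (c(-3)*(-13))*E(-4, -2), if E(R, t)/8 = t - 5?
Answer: -6552 + 728*sqrt(3) ≈ -5291.1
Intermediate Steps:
E(R, t) = -40 + 8*t (E(R, t) = 8*(t - 5) = 8*(-5 + t) = -40 + 8*t)
c(a) = -9 + sqrt(3) (c(a) = -9 + sqrt(0 + 3) = -9 + sqrt(3))
(c(-3)*(-13))*E(-4, -2) = ((-9 + sqrt(3))*(-13))*(-40 + 8*(-2)) = (117 - 13*sqrt(3))*(-40 - 16) = (117 - 13*sqrt(3))*(-56) = -6552 + 728*sqrt(3)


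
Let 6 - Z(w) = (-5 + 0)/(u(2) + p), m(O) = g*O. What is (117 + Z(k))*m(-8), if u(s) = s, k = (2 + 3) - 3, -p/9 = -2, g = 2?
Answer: -1972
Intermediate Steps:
p = 18 (p = -9*(-2) = 18)
m(O) = 2*O
k = 2 (k = 5 - 3 = 2)
Z(w) = 25/4 (Z(w) = 6 - (-5 + 0)/(2 + 18) = 6 - (-5)/20 = 6 - 1*(-¼) = 6 + ¼ = 25/4)
(117 + Z(k))*m(-8) = (117 + 25/4)*(2*(-8)) = (493/4)*(-16) = -1972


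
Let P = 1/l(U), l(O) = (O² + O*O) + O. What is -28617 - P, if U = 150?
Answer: -1292057551/45150 ≈ -28617.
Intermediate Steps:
l(O) = O + 2*O² (l(O) = (O² + O²) + O = 2*O² + O = O + 2*O²)
P = 1/45150 (P = 1/(150*(1 + 2*150)) = 1/(150*(1 + 300)) = 1/(150*301) = 1/45150 ≈ 2.2148e-5)
-28617 - P = -28617 - 1*1/45150 = -28617 - 1/45150 = -1292057551/45150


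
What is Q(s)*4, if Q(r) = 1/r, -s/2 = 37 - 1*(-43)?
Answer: -1/40 ≈ -0.025000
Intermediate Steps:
s = -160 (s = -2*(37 - 1*(-43)) = -2*(37 + 43) = -2*80 = -160)
Q(s)*4 = 4/(-160) = -1/160*4 = -1/40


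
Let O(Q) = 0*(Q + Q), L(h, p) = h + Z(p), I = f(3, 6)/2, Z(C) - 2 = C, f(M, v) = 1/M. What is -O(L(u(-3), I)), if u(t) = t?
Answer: 0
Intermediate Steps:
Z(C) = 2 + C
I = ⅙ (I = 1/(3*2) = (⅓)*(½) = ⅙ ≈ 0.16667)
L(h, p) = 2 + h + p (L(h, p) = h + (2 + p) = 2 + h + p)
O(Q) = 0 (O(Q) = 0*(2*Q) = 0)
-O(L(u(-3), I)) = -1*0 = 0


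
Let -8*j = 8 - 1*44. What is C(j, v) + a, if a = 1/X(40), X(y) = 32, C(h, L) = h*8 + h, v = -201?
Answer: 1297/32 ≈ 40.531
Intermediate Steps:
j = 9/2 (j = -(8 - 1*44)/8 = -(8 - 44)/8 = -1/8*(-36) = 9/2 ≈ 4.5000)
C(h, L) = 9*h (C(h, L) = 8*h + h = 9*h)
a = 1/32 ≈ 0.031250
C(j, v) + a = 9*(9/2) + 1/32 = 81/2 + 1/32 = 1297/32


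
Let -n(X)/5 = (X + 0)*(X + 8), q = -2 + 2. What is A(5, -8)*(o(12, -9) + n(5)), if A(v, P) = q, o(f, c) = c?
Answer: 0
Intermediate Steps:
q = 0
A(v, P) = 0
n(X) = -5*X*(8 + X) (n(X) = -5*(X + 0)*(X + 8) = -5*X*(8 + X))
A(5, -8)*(o(12, -9) + n(5)) = 0*(-9 - 5*5*(8 + 5)) = 0*(-9 - 5*5*13) = 0*(-9 - 325) = 0*(-334) = 0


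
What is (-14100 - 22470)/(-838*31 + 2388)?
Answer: 3657/2359 ≈ 1.5502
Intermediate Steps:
(-14100 - 22470)/(-838*31 + 2388) = -36570/(-25978 + 2388) = -36570/(-23590) = -36570*(-1/23590) = 3657/2359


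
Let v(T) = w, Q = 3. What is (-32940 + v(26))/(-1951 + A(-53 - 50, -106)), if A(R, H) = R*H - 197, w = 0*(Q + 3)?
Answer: -3294/877 ≈ -3.7560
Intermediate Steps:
w = 0 (w = 0*(3 + 3) = 0*6 = 0)
A(R, H) = -197 + H*R (A(R, H) = H*R - 197 = -197 + H*R)
v(T) = 0
(-32940 + v(26))/(-1951 + A(-53 - 50, -106)) = (-32940 + 0)/(-1951 + (-197 - 106*(-53 - 50))) = -32940/(-1951 + (-197 - 106*(-103))) = -32940/(-1951 + (-197 + 10918)) = -32940/(-1951 + 10721) = -32940/8770 = -32940*1/8770 = -3294/877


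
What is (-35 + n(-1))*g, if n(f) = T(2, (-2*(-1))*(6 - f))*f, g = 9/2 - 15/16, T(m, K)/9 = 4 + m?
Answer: -5073/16 ≈ -317.06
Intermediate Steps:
T(m, K) = 36 + 9*m (T(m, K) = 9*(4 + m) = 36 + 9*m)
g = 57/16 (g = 9*(1/2) - 15*1/16 = 9/2 - 15/16 = 57/16 ≈ 3.5625)
n(f) = 54*f (n(f) = (36 + 9*2)*f = (36 + 18)*f = 54*f)
(-35 + n(-1))*g = (-35 + 54*(-1))*(57/16) = (-35 - 54)*(57/16) = -89*57/16 = -5073/16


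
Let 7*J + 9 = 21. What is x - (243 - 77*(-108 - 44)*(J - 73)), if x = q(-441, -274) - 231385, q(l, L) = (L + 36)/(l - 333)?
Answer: 233245019/387 ≈ 6.0270e+5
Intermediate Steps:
q(l, L) = (36 + L)/(-333 + l)
J = 12/7 (J = -9/7 + (⅐)*21 = -9/7 + 3 = 12/7 ≈ 1.7143)
x = -89545876/387 (x = (36 - 274)/(-333 - 441) - 231385 = -238/(-774) - 231385 = -1/774*(-238) - 231385 = 119/387 - 231385 = -89545876/387 ≈ -2.3138e+5)
x - (243 - 77*(-108 - 44)*(J - 73)) = -89545876/387 - (243 - 77*(-108 - 44)*(12/7 - 73)) = -89545876/387 - (243 - (-11704)*(-499)/7) = -89545876/387 - (243 - 77*75848/7) = -89545876/387 - (243 - 834328) = -89545876/387 - 1*(-834085) = -89545876/387 + 834085 = 233245019/387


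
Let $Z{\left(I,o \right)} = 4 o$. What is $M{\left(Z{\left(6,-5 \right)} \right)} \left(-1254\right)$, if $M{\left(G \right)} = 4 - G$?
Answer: $-30096$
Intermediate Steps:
$M{\left(Z{\left(6,-5 \right)} \right)} \left(-1254\right) = \left(4 - 4 \left(-5\right)\right) \left(-1254\right) = \left(4 - -20\right) \left(-1254\right) = \left(4 + 20\right) \left(-1254\right) = 24 \left(-1254\right) = -30096$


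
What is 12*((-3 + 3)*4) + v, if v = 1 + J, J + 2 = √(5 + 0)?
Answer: -1 + √5 ≈ 1.2361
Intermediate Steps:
J = -2 + √5 (J = -2 + √(5 + 0) = -2 + √5 ≈ 0.23607)
v = -1 + √5 (v = 1 + (-2 + √5) = -1 + √5 ≈ 1.2361)
12*((-3 + 3)*4) + v = 12*((-3 + 3)*4) + (-1 + √5) = 12*(0*4) + (-1 + √5) = 12*0 + (-1 + √5) = 0 + (-1 + √5) = -1 + √5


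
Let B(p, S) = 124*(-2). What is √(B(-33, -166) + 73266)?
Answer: √73018 ≈ 270.22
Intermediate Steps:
B(p, S) = -248
√(B(-33, -166) + 73266) = √(-248 + 73266) = √73018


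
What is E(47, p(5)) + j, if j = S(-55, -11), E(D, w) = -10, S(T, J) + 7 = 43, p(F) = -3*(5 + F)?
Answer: 26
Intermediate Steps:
p(F) = -15 - 3*F
S(T, J) = 36 (S(T, J) = -7 + 43 = 36)
j = 36
E(47, p(5)) + j = -10 + 36 = 26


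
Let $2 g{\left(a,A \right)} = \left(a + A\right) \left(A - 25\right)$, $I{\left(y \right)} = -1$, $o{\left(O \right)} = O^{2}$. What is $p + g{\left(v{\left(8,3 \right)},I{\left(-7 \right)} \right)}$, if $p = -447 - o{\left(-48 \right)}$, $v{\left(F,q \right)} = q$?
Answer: $-2777$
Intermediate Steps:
$g{\left(a,A \right)} = \frac{\left(-25 + A\right) \left(A + a\right)}{2}$ ($g{\left(a,A \right)} = \frac{\left(a + A\right) \left(A - 25\right)}{2} = \frac{\left(A + a\right) \left(-25 + A\right)}{2} = \frac{\left(-25 + A\right) \left(A + a\right)}{2}$)
$p = -2751$ ($p = -447 - \left(-48\right)^{2} = -447 - 2304 = -2751$)
$p + g{\left(v{\left(8,3 \right)},I{\left(-7 \right)} \right)} = -2751 + \left(\frac{\left(-1\right)^{2}}{2} - - \frac{25}{2} - \frac{75}{2} + \frac{1}{2} \left(-1\right) 3\right) = -2751 + \left(\frac{1}{2} \cdot 1 + \frac{25}{2} - \frac{75}{2} - \frac{3}{2}\right) = -2751 + \left(\frac{1}{2} + \frac{25}{2} - \frac{75}{2} - \frac{3}{2}\right) = -2751 - 26 = -2777$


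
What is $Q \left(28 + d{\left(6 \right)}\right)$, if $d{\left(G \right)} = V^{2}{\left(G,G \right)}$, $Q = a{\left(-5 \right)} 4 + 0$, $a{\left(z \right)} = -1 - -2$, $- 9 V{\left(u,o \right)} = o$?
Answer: $\frac{1024}{9} \approx 113.78$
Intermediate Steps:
$V{\left(u,o \right)} = - \frac{o}{9}$
$a{\left(z \right)} = 1$ ($a{\left(z \right)} = -1 + 2 = 1$)
$Q = 4$ ($Q = 1 \cdot 4 + 0 = 4 + 0 = 4$)
$d{\left(G \right)} = \frac{G^{2}}{81}$ ($d{\left(G \right)} = \left(- \frac{G}{9}\right)^{2} = \frac{G^{2}}{81}$)
$Q \left(28 + d{\left(6 \right)}\right) = 4 \left(28 + \frac{6^{2}}{81}\right) = 4 \left(28 + \frac{1}{81} \cdot 36\right) = 4 \left(28 + \frac{4}{9}\right) = 4 \cdot \frac{256}{9} = \frac{1024}{9}$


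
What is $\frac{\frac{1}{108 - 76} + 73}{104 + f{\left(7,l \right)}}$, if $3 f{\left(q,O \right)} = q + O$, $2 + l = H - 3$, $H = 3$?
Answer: $\frac{7011}{10144} \approx 0.69115$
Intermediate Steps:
$l = -2$ ($l = -2 + \left(3 - 3\right) = -2 + 0 = -2$)
$f{\left(q,O \right)} = \frac{O}{3} + \frac{q}{3}$ ($f{\left(q,O \right)} = \frac{q + O}{3} = \frac{O + q}{3} = \frac{O}{3} + \frac{q}{3}$)
$\frac{\frac{1}{108 - 76} + 73}{104 + f{\left(7,l \right)}} = \frac{\frac{1}{108 - 76} + 73}{104 + \left(\frac{1}{3} \left(-2\right) + \frac{1}{3} \cdot 7\right)} = \frac{\frac{1}{32} + 73}{104 + \left(- \frac{2}{3} + \frac{7}{3}\right)} = \frac{\frac{1}{32} + 73}{104 + \frac{5}{3}} = \frac{2337}{32 \cdot \frac{317}{3}} = \frac{2337}{32} \cdot \frac{3}{317} = \frac{7011}{10144}$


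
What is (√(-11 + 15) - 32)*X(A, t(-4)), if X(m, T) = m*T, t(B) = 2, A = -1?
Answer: 60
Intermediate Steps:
X(m, T) = T*m
(√(-11 + 15) - 32)*X(A, t(-4)) = (√(-11 + 15) - 32)*(2*(-1)) = (√4 - 32)*(-2) = (2 - 32)*(-2) = -30*(-2) = 60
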